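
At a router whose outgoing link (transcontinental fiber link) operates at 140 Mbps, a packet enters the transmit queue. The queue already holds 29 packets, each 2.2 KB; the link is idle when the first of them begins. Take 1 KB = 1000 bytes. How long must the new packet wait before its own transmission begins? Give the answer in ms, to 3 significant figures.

3.65 ms

Each queued packet: L/R = 17600/140000000 = 0.125714 ms.
29 queued → 3.64571 ms.
Queuing delay = 3.65 ms.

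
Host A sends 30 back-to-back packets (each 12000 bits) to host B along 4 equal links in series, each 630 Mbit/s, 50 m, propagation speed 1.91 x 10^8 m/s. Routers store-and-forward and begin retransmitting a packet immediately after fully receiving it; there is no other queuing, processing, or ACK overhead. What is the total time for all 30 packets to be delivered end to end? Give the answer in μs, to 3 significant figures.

Per-hop transmission t_tx = L/R = 12000/630000000 = 19.0476 μs.
Per-hop propagation t_prop = 50/191000000 = 0.26178 μs.
Pipeline fill: first packet needs 4·t_tx to clear all hops; remaining 29 packets each add one t_tx.
Total = (4+30-1)·t_tx + 4·t_prop = 33·19.0476 + 4·0.26178 = 630 μs.

630 μs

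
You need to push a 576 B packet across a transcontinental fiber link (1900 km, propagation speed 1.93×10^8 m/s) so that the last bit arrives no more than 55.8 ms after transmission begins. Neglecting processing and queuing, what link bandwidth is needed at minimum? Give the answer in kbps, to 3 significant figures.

L = 4608 bits.
Propagation delay = 1900000 / 193000000 = 9.84456 ms.
Transmission budget = 55.8 − 9.84456 = 45.9554 ms.
R ≥ L / t_tx = 4608 bits / 0.0459554 s = 100 kbps.

100 kbps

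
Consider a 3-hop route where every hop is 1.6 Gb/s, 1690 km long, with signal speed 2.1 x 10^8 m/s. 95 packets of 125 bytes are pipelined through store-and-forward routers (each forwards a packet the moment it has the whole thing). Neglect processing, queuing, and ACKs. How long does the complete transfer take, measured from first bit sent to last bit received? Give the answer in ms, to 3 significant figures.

Per-hop transmission t_tx = L/R = 1000/1600000000 = 0.000625 ms.
Per-hop propagation t_prop = 1690000/210000000 = 8.04762 ms.
Pipeline fill: first packet needs 3·t_tx to clear all hops; remaining 94 packets each add one t_tx.
Total = (3+95-1)·t_tx + 3·t_prop = 97·0.000625 + 3·8.04762 = 24.2 ms.

24.2 ms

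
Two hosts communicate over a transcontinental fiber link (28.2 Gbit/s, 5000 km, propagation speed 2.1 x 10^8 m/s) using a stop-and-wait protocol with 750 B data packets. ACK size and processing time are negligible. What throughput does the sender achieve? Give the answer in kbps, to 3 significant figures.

126 kbps

t_tx = L/R = 6000/28200000000 = 2.12766e-07 s.
t_prop = 5000000/210000000 = 0.0238095 s; RTT = 0.047619 s.
Cycle = t_tx + RTT = 0.0476193 s.
Throughput = L / cycle = 6000 / 0.0476193 = 126 kbps.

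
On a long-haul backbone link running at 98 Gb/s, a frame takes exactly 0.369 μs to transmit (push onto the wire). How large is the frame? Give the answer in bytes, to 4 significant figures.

4520 bytes

L = R × t_tx = 98000000000 b/s × 3.69e-07 s = 36162 bits.
In bytes: 36162 / 8 = 4520 bytes.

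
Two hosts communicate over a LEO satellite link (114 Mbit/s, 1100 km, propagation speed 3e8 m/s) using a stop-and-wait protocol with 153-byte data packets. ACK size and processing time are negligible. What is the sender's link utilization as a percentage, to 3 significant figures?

0.146 %

t_tx = L/R = 1224/114000000 = 1.07368e-05 s.
t_prop = 1100000/300000000 = 0.00366667 s; RTT = 0.00733333 s.
Cycle = t_tx + RTT = 0.00734407 s.
Utilization = t_tx / cycle = 1.07368e-05/0.00734407 = 0.146 %.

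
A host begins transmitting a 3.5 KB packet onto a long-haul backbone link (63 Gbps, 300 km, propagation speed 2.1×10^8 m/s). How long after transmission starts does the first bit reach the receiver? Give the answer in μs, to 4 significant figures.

1429 μs

First bit experiences only propagation delay: d/s = 300000/210000000 = 1429 μs.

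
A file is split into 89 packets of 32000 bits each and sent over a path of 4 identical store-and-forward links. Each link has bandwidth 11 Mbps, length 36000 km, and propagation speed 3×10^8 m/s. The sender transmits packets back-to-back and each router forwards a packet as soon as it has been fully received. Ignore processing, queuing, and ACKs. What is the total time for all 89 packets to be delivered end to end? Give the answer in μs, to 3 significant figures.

Per-hop transmission t_tx = L/R = 32000/11000000 = 2909.09 μs.
Per-hop propagation t_prop = 36000000/300000000 = 120000 μs.
Pipeline fill: first packet needs 4·t_tx to clear all hops; remaining 88 packets each add one t_tx.
Total = (4+89-1)·t_tx + 4·t_prop = 92·2909.09 + 4·120000 = 748000 μs.

748000 μs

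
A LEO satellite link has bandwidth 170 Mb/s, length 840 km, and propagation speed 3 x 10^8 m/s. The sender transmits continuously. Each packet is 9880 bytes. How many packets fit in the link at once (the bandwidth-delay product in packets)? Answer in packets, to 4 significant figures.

6.022 packets

Propagation delay = 840000 / 300000000 = 0.0028 s.
BDP = R × t_prop = 170000000 × 0.0028 = 476000 bits.
In packets of 79040 bits: 6.022 packets.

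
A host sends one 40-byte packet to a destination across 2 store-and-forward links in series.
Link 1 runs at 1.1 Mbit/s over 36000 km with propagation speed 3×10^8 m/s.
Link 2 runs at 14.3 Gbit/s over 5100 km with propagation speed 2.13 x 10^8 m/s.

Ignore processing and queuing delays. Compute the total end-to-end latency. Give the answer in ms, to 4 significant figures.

144.2 ms

L = 40 × 8 = 320 bits.
Transmission delays (L/R per hop): 0.290909, 2.23776e-05 ms; sum = 0.290931 ms.
Propagation delays (d/s per hop): 120, 23.9437 ms; sum = 143.944 ms.
End-to-end = 144.2 ms.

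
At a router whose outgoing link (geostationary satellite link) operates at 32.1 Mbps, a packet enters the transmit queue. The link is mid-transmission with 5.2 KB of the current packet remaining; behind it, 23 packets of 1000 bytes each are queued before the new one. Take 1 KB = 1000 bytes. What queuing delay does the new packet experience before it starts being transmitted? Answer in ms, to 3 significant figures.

Each queued packet: L/R = 8000/32100000 = 0.249221 ms.
23 queued → 5.73209 ms.
Plus remaining 41600 bits of current packet: 1.29595 ms.
Queuing delay = 7.03 ms.

7.03 ms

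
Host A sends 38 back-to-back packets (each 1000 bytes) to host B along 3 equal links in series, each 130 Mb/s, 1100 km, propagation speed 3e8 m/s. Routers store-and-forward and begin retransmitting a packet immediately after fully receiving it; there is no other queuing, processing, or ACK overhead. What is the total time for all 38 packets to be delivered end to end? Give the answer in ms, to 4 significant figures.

Per-hop transmission t_tx = L/R = 8000/130000000 = 0.0615385 ms.
Per-hop propagation t_prop = 1100000/300000000 = 3.66667 ms.
Pipeline fill: first packet needs 3·t_tx to clear all hops; remaining 37 packets each add one t_tx.
Total = (3+38-1)·t_tx + 3·t_prop = 40·0.0615385 + 3·3.66667 = 13.46 ms.

13.46 ms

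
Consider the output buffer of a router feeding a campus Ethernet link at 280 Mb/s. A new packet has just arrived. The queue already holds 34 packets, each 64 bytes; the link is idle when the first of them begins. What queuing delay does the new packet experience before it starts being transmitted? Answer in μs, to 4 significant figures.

62.17 μs

Each queued packet: L/R = 512/280000000 = 1.82857 μs.
34 queued → 62.1714 μs.
Queuing delay = 62.17 μs.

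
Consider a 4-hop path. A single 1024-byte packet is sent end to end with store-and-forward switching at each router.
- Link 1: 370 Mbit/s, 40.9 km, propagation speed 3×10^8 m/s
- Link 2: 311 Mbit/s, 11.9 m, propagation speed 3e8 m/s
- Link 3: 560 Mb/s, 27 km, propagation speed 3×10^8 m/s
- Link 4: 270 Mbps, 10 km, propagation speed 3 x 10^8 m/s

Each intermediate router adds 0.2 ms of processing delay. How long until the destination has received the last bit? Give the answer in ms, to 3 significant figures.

L = 1024 × 8 = 8192 bits.
Transmission delays (L/R per hop): 0.0221405, 0.0263408, 0.0146286, 0.0303407 ms; sum = 0.0934507 ms.
Propagation delays (d/s per hop): 0.136333, 3.96667e-05, 0.09, 0.0333333 ms; sum = 0.259706 ms.
Processing at 3 router(s): 3 × 0.2 ms = 0.6 ms.
End-to-end = 0.953 ms.

0.953 ms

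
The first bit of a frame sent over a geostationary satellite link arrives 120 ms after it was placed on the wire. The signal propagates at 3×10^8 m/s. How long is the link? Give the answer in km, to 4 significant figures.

36000 km

d = s × t_prop = 300000000 × 0.12 = 36000 km.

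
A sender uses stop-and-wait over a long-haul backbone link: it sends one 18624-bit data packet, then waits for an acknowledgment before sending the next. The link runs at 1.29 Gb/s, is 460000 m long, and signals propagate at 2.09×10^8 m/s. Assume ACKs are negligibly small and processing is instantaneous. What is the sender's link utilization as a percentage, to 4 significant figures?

0.3269 %

t_tx = L/R = 18624/1290000000 = 1.44372e-05 s.
t_prop = 460000/209000000 = 0.00220096 s; RTT = 0.00440191 s.
Cycle = t_tx + RTT = 0.00441635 s.
Utilization = t_tx / cycle = 1.44372e-05/0.00441635 = 0.3269 %.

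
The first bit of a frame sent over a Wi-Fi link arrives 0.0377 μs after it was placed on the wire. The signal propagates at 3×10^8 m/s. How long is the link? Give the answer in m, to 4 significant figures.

d = s × t_prop = 300000000 × 3.77e-08 = 11.31 m.

11.31 m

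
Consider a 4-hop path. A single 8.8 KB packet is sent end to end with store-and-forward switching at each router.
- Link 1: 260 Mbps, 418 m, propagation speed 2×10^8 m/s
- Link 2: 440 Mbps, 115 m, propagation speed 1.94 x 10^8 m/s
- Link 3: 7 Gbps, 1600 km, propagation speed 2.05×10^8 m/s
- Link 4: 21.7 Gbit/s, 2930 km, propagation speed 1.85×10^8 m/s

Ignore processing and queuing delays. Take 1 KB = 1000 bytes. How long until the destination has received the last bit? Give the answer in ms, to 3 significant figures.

L = 70400 bits.
Transmission delays (L/R per hop): 0.270769, 0.16, 0.0100571, 0.00324424 ms; sum = 0.444071 ms.
Propagation delays (d/s per hop): 0.00209, 0.000592784, 7.80488, 15.8378 ms; sum = 23.6454 ms.
End-to-end = 24.1 ms.

24.1 ms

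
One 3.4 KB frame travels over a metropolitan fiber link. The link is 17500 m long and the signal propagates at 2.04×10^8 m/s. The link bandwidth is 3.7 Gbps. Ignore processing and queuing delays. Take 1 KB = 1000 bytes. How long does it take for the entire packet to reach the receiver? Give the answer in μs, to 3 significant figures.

93.1 μs

L = 27200 bits.
Transmission delay = L/R = 27200 / 3700000000 = 7.35135 μs.
Propagation delay = d/s = 17500 m / 204000000 m/s = 85.7843 μs.
Total = 93.1 μs.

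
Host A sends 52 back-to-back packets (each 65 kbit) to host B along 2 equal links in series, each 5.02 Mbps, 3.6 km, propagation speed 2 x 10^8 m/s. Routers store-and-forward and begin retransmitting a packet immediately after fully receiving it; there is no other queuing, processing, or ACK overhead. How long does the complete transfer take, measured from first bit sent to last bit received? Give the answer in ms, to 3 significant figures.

Per-hop transmission t_tx = L/R = 65000/5020000 = 12.9482 ms.
Per-hop propagation t_prop = 3600/200000000 = 0.018 ms.
Pipeline fill: first packet needs 2·t_tx to clear all hops; remaining 51 packets each add one t_tx.
Total = (2+52-1)·t_tx + 2·t_prop = 53·12.9482 + 2·0.018 = 686 ms.

686 ms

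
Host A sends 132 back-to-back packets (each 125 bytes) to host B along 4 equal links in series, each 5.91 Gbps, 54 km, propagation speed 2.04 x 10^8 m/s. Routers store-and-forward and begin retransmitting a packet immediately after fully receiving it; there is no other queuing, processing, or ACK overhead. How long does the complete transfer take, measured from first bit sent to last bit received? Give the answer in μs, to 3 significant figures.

Per-hop transmission t_tx = L/R = 1000/5910000000 = 0.169205 μs.
Per-hop propagation t_prop = 54000/204000000 = 264.706 μs.
Pipeline fill: first packet needs 4·t_tx to clear all hops; remaining 131 packets each add one t_tx.
Total = (4+132-1)·t_tx + 4·t_prop = 135·0.169205 + 4·264.706 = 1080 μs.

1080 μs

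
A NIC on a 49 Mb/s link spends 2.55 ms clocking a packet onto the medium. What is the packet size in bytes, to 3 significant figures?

15600 bytes

L = R × t_tx = 49000000 b/s × 0.00255 s = 124950 bits.
In bytes: 124950 / 8 = 15600 bytes.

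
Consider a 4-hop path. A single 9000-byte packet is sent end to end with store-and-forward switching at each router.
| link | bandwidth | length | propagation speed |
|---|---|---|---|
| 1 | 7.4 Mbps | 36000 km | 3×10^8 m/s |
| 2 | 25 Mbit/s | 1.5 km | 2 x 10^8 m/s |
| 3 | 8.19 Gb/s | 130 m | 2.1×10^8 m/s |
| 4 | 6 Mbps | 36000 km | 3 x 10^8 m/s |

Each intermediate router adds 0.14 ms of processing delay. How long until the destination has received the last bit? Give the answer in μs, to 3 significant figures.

265000 μs

L = 9000 × 8 = 72000 bits.
Transmission delays (L/R per hop): 9729.73, 2880, 8.79121, 12000 μs; sum = 24618.5 μs.
Propagation delays (d/s per hop): 120000, 7.5, 0.619048, 120000 μs; sum = 240008 μs.
Processing at 3 router(s): 3 × 0.14 ms = 420 μs.
End-to-end = 265000 μs.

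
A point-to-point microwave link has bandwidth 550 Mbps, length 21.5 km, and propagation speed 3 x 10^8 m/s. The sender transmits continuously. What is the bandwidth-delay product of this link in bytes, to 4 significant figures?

Propagation delay = 21500 / 300000000 = 7.16667e-05 s.
BDP = R × t_prop = 550000000 × 7.16667e-05 = 39416.7 bits.
In bytes: 39416.7/8 = 4927 bytes.

4927 bytes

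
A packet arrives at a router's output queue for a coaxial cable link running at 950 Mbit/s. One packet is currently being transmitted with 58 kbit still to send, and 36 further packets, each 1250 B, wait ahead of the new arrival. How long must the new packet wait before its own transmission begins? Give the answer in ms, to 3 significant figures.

Each queued packet: L/R = 10000/950000000 = 0.0105263 ms.
36 queued → 0.378947 ms.
Plus remaining 58000 bits of current packet: 0.0610526 ms.
Queuing delay = 0.440 ms.

0.440 ms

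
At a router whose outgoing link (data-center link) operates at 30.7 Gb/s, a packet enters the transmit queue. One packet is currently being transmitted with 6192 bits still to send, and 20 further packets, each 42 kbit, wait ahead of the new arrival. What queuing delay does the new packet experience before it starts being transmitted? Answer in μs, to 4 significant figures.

27.56 μs

Each queued packet: L/R = 42000/30700000000 = 1.36808 μs.
20 queued → 27.3616 μs.
Plus remaining 6192 bits of current packet: 0.201694 μs.
Queuing delay = 27.56 μs.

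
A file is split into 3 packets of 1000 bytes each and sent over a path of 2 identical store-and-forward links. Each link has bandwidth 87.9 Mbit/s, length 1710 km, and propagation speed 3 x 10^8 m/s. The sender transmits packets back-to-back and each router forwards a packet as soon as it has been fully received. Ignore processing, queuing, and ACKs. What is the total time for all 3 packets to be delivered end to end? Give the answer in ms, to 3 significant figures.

Per-hop transmission t_tx = L/R = 8000/87900000 = 0.0910125 ms.
Per-hop propagation t_prop = 1710000/300000000 = 5.7 ms.
Pipeline fill: first packet needs 2·t_tx to clear all hops; remaining 2 packets each add one t_tx.
Total = (2+3-1)·t_tx + 2·t_prop = 4·0.0910125 + 2·5.7 = 11.8 ms.

11.8 ms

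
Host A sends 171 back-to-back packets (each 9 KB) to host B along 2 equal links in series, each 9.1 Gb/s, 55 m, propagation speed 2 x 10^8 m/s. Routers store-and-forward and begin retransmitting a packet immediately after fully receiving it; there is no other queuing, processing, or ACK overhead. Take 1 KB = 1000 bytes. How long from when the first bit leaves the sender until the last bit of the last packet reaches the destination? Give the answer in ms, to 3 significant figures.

Per-hop transmission t_tx = L/R = 72000/9100000000 = 0.00791209 ms.
Per-hop propagation t_prop = 55/200000000 = 0.000275 ms.
Pipeline fill: first packet needs 2·t_tx to clear all hops; remaining 170 packets each add one t_tx.
Total = (2+171-1)·t_tx + 2·t_prop = 172·0.00791209 + 2·0.000275 = 1.36 ms.

1.36 ms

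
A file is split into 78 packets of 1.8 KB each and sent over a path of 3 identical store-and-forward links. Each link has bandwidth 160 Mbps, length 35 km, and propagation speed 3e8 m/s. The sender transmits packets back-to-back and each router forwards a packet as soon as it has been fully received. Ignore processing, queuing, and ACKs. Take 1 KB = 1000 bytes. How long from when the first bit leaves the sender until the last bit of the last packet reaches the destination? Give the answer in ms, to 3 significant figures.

7.55 ms

Per-hop transmission t_tx = L/R = 14400/160000000 = 0.09 ms.
Per-hop propagation t_prop = 35000/300000000 = 0.116667 ms.
Pipeline fill: first packet needs 3·t_tx to clear all hops; remaining 77 packets each add one t_tx.
Total = (3+78-1)·t_tx + 3·t_prop = 80·0.09 + 3·0.116667 = 7.55 ms.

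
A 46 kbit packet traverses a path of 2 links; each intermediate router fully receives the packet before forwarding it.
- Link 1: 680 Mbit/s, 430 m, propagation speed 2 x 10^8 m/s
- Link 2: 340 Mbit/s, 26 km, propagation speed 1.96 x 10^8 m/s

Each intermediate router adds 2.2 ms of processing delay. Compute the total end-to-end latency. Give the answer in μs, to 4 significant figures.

2538 μs

L = 46000 bits.
Transmission delays (L/R per hop): 67.6471, 135.294 μs; sum = 202.941 μs.
Propagation delays (d/s per hop): 2.15, 132.653 μs; sum = 134.803 μs.
Processing at 1 router(s): 1 × 2.2 ms = 2200 μs.
End-to-end = 2538 μs.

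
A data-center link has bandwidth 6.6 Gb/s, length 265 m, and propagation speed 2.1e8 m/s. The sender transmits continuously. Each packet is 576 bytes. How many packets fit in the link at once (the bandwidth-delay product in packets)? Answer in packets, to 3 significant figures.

Propagation delay = 265 / 210000000 = 1.2619e-06 s.
BDP = R × t_prop = 6600000000 × 1.2619e-06 = 8328.57 bits.
In packets of 4608 bits: 1.81 packets.

1.81 packets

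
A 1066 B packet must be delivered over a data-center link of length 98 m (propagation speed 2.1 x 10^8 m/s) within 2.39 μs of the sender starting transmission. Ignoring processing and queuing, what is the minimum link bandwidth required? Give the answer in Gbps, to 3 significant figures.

4.43 Gbps

L = 8528 bits.
Propagation delay = 98 / 210000000 = 0.466667 μs.
Transmission budget = 2.39 − 0.466667 = 1.92333 μs.
R ≥ L / t_tx = 8528 bits / 1.92333e-06 s = 4.43 Gbps.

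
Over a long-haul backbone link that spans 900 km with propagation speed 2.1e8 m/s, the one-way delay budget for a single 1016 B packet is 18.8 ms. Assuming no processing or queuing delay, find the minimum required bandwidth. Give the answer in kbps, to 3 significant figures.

560 kbps

L = 8128 bits.
Propagation delay = 900000 / 210000000 = 4.28571 ms.
Transmission budget = 18.8 − 4.28571 = 14.5143 ms.
R ≥ L / t_tx = 8128 bits / 0.0145143 s = 560 kbps.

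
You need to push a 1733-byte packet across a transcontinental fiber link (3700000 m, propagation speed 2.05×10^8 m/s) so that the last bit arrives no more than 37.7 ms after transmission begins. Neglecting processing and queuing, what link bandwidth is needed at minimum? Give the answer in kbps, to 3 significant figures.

706 kbps

L = 13864 bits.
Propagation delay = 3700000 / 2.05e+08 = 18.0488 ms.
Transmission budget = 37.7 − 18.0488 = 19.6512 ms.
R ≥ L / t_tx = 13864 bits / 0.0196512 s = 706 kbps.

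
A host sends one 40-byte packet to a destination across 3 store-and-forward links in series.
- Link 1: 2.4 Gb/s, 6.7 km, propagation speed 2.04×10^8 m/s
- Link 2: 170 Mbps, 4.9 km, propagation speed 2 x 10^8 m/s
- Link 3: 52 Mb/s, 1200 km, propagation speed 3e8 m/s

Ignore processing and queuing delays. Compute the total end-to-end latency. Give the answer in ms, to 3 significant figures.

4.07 ms

L = 40 × 8 = 320 bits.
Transmission delays (L/R per hop): 0.000133333, 0.00188235, 0.00615385 ms; sum = 0.00816953 ms.
Propagation delays (d/s per hop): 0.0328431, 0.0245, 4 ms; sum = 4.05734 ms.
End-to-end = 4.07 ms.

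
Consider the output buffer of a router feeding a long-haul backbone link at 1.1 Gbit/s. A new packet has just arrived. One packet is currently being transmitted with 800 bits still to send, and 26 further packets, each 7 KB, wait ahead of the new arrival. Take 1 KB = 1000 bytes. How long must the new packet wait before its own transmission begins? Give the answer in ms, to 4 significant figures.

1.324 ms

Each queued packet: L/R = 56000/1100000000 = 0.0509091 ms.
26 queued → 1.32364 ms.
Plus remaining 800 bits of current packet: 0.000727273 ms.
Queuing delay = 1.324 ms.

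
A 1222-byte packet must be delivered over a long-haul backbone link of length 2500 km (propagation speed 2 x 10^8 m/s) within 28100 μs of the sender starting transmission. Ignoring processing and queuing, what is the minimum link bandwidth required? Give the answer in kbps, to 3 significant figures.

L = 9776 bits.
Propagation delay = 2500000 / 200000000 = 12500 μs.
Transmission budget = 28100 − 12500 = 15600 μs.
R ≥ L / t_tx = 9776 bits / 0.0156 s = 627 kbps.

627 kbps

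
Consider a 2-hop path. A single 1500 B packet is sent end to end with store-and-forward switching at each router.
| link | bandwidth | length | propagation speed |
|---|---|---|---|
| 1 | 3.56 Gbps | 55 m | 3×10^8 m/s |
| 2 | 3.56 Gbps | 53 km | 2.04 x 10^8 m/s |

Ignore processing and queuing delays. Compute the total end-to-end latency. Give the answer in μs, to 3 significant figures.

267 μs

L = 1500 × 8 = 12000 bits.
Transmission delay per hop = L/R = 12000/3560000000 = 3.37079 μs; 2 hops → 6.74157 μs.
Propagation delays (d/s per hop): 0.183333, 259.804 μs; sum = 259.987 μs.
End-to-end = 267 μs.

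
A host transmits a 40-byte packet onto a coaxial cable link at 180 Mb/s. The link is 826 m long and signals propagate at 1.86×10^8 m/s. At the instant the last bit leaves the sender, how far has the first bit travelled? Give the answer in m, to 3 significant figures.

t_tx = L/R = 320/180000000 = 1.77778e-06 s.
Distance = s × t_tx = 186000000 × 1.77778e-06 = 331 m.

331 m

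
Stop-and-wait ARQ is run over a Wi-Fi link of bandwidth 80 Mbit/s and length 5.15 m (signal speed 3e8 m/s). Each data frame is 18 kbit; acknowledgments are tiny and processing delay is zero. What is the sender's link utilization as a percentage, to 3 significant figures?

t_tx = L/R = 18000/80000000 = 0.000225 s.
t_prop = 5.15/300000000 = 1.71667e-08 s; RTT = 3.43333e-08 s.
Cycle = t_tx + RTT = 0.000225034 s.
Utilization = t_tx / cycle = 0.000225/0.000225034 = 100 %.

100 %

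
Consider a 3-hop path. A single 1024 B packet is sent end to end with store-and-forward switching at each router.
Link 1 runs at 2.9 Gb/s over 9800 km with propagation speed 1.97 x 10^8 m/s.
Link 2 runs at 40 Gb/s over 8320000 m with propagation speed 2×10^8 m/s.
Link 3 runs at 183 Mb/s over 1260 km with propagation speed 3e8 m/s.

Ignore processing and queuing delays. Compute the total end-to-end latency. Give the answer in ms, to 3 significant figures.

95.6 ms

L = 1024 × 8 = 8192 bits.
Transmission delays (L/R per hop): 0.00282483, 0.0002048, 0.044765 ms; sum = 0.0477947 ms.
Propagation delays (d/s per hop): 49.7462, 41.6, 4.2 ms; sum = 95.5462 ms.
End-to-end = 95.6 ms.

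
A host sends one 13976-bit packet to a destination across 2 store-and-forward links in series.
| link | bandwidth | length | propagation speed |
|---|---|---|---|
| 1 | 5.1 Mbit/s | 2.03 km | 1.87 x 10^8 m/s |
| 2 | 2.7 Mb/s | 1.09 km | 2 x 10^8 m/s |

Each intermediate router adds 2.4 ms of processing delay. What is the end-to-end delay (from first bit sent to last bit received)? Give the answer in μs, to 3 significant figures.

10300 μs

Transmission delays (L/R per hop): 2740.39, 5176.3 μs; sum = 7916.69 μs.
Propagation delays (d/s per hop): 10.8556, 5.45 μs; sum = 16.3056 μs.
Processing at 1 router(s): 1 × 2.4 ms = 2400 μs.
End-to-end = 10300 μs.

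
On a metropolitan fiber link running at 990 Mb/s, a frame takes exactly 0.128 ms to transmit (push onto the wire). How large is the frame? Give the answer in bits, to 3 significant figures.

L = R × t_tx = 990000000 b/s × 0.000128 s = 126720 bits.

127000 bits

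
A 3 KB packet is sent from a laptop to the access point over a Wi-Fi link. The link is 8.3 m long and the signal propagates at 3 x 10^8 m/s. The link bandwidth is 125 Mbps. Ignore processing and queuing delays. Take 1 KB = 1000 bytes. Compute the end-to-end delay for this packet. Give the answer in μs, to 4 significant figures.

L = 24000 bits.
Transmission delay = L/R = 24000 / 125000000 = 192 μs.
Propagation delay = d/s = 8.3 m / 300000000 m/s = 0.0276667 μs.
Total = 192.0 μs.

192.0 μs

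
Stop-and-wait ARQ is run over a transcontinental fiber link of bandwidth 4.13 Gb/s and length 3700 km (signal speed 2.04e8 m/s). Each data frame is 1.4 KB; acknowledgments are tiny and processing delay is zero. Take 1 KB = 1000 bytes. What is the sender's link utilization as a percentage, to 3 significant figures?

t_tx = L/R = 11200/4130000000 = 2.71186e-06 s.
t_prop = 3700000/204000000 = 0.0181373 s; RTT = 0.0362745 s.
Cycle = t_tx + RTT = 0.0362772 s.
Utilization = t_tx / cycle = 2.71186e-06/0.0362772 = 0.00748 %.

0.00748 %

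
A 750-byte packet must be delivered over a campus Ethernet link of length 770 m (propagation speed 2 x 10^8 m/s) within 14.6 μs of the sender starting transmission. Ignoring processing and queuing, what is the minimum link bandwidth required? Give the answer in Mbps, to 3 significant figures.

L = 6000 bits.
Propagation delay = 770 / 200000000 = 3.85 μs.
Transmission budget = 14.6 − 3.85 = 10.75 μs.
R ≥ L / t_tx = 6000 bits / 1.075e-05 s = 558 Mbps.

558 Mbps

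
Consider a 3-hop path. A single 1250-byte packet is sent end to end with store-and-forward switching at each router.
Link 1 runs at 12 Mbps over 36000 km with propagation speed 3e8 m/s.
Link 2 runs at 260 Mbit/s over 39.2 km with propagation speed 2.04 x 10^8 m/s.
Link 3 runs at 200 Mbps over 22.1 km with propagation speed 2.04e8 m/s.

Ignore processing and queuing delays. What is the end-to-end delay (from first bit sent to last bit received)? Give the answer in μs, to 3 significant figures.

L = 1250 × 8 = 10000 bits.
Transmission delays (L/R per hop): 833.333, 38.4615, 50 μs; sum = 921.795 μs.
Propagation delays (d/s per hop): 120000, 192.157, 108.333 μs; sum = 120300 μs.
End-to-end = 121000 μs.

121000 μs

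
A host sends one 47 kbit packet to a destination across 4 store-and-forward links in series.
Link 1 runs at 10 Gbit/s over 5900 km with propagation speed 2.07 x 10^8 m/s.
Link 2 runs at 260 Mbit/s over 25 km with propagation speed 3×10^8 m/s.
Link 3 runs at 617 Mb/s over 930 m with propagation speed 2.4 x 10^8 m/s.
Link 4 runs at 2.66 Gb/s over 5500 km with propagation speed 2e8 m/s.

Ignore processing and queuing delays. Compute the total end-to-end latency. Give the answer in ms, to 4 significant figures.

56.37 ms

L = 47000 bits.
Transmission delays (L/R per hop): 0.0047, 0.180769, 0.076175, 0.0176692 ms; sum = 0.279313 ms.
Propagation delays (d/s per hop): 28.5024, 0.0833333, 0.003875, 27.5 ms; sum = 56.0896 ms.
End-to-end = 56.37 ms.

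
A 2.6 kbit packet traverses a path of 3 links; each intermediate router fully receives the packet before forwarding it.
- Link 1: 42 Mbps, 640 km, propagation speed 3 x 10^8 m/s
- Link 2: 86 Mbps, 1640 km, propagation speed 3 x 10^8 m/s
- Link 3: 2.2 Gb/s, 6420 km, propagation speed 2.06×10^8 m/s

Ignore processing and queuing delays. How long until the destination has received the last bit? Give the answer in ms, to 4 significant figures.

38.86 ms

L = 2600 bits.
Transmission delays (L/R per hop): 0.0619048, 0.0302326, 0.00118182 ms; sum = 0.0933191 ms.
Propagation delays (d/s per hop): 2.13333, 5.46667, 31.165 ms; sum = 38.765 ms.
End-to-end = 38.86 ms.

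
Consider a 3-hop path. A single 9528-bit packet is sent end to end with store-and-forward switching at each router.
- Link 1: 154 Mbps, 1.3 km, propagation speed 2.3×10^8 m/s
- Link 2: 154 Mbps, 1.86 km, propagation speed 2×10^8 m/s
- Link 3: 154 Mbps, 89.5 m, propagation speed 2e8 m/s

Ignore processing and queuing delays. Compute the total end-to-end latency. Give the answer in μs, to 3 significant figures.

Transmission delay per hop = L/R = 9528/154000000 = 61.8701 μs; 3 hops → 185.61 μs.
Propagation delays (d/s per hop): 5.65217, 9.3, 0.4475 μs; sum = 15.3997 μs.
End-to-end = 201 μs.

201 μs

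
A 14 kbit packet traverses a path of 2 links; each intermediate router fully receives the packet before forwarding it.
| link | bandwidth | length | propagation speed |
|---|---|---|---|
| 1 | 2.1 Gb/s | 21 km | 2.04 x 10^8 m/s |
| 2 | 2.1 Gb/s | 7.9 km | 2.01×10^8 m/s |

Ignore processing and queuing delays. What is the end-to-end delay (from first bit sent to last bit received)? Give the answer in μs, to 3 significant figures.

156 μs

L = 14000 bits.
Transmission delay per hop = L/R = 14000/2100000000 = 6.66667 μs; 2 hops → 13.3333 μs.
Propagation delays (d/s per hop): 102.941, 39.3035 μs; sum = 142.245 μs.
End-to-end = 156 μs.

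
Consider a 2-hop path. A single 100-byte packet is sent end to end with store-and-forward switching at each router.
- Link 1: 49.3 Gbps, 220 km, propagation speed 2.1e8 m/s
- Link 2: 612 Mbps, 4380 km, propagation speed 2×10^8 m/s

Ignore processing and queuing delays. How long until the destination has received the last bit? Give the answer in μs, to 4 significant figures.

L = 100 × 8 = 800 bits.
Transmission delays (L/R per hop): 0.0162272, 1.30719 μs; sum = 1.32342 μs.
Propagation delays (d/s per hop): 1047.62, 21900 μs; sum = 22947.6 μs.
End-to-end = 22950 μs.

22950 μs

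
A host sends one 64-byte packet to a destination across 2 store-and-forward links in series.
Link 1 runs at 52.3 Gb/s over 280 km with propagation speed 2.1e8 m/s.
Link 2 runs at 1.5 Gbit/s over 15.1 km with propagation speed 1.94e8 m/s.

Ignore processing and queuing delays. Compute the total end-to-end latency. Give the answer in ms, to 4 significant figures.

L = 64 × 8 = 512 bits.
Transmission delays (L/R per hop): 9.78967e-06, 0.000341333 ms; sum = 0.000351123 ms.
Propagation delays (d/s per hop): 1.33333, 0.0778351 ms; sum = 1.41117 ms.
End-to-end = 1.412 ms.

1.412 ms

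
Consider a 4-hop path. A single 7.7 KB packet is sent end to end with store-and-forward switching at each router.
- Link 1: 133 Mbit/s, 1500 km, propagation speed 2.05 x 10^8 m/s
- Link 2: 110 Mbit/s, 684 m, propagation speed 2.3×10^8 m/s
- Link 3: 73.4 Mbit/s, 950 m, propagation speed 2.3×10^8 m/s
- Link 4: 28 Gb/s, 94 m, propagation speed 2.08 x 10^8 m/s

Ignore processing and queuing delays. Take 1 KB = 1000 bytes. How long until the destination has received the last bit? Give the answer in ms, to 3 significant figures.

L = 61600 bits.
Transmission delays (L/R per hop): 0.463158, 0.56, 0.839237, 0.0022 ms; sum = 1.86459 ms.
Propagation delays (d/s per hop): 7.31707, 0.00297391, 0.00413043, 0.000451923 ms; sum = 7.32463 ms.
End-to-end = 9.19 ms.

9.19 ms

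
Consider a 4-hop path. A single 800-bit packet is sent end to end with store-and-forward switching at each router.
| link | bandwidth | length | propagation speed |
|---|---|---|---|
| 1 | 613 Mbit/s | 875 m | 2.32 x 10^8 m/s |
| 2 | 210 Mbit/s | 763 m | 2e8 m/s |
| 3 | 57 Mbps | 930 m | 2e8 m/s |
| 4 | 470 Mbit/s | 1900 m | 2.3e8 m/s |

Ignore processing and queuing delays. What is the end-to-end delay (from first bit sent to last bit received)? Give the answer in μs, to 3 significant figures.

41.3 μs

Transmission delays (L/R per hop): 1.30506, 3.80952, 14.0351, 1.70213 μs; sum = 20.8518 μs.
Propagation delays (d/s per hop): 3.77155, 3.815, 4.65, 8.26087 μs; sum = 20.4974 μs.
End-to-end = 41.3 μs.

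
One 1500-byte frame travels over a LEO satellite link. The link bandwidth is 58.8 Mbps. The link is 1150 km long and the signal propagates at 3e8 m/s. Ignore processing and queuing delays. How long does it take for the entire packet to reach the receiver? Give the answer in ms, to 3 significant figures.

4.04 ms

L = 1500 × 8 = 12000 bits.
Transmission delay = L/R = 12000 / 58800000 = 0.204082 ms.
Propagation delay = d/s = 1150000 m / 300000000 m/s = 3.83333 ms.
Total = 4.04 ms.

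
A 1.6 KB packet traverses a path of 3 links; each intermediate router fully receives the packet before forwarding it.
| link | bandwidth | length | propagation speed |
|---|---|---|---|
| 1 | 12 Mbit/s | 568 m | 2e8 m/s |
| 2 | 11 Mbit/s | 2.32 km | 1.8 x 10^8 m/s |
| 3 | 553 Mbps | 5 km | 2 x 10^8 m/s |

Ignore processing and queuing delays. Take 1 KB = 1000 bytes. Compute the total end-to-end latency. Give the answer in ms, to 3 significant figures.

2.29 ms

L = 12800 bits.
Transmission delays (L/R per hop): 1.06667, 1.16364, 0.0231465 ms; sum = 2.25345 ms.
Propagation delays (d/s per hop): 0.00284, 0.0128889, 0.025 ms; sum = 0.0407289 ms.
End-to-end = 2.29 ms.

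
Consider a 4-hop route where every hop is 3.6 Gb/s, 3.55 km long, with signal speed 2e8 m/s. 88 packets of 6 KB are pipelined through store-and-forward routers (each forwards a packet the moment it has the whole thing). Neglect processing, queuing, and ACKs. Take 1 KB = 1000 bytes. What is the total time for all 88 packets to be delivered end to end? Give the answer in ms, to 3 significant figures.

1.28 ms

Per-hop transmission t_tx = L/R = 48000/3600000000 = 0.0133333 ms.
Per-hop propagation t_prop = 3550/200000000 = 0.01775 ms.
Pipeline fill: first packet needs 4·t_tx to clear all hops; remaining 87 packets each add one t_tx.
Total = (4+88-1)·t_tx + 4·t_prop = 91·0.0133333 + 4·0.01775 = 1.28 ms.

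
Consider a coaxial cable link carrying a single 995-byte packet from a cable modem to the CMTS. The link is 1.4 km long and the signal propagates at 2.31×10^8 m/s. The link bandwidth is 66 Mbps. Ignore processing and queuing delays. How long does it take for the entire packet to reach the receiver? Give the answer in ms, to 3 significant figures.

L = 995 × 8 = 7960 bits.
Transmission delay = L/R = 7960 / 66000000 = 0.120606 ms.
Propagation delay = d/s = 1400 m / 231000000 m/s = 0.00606061 ms.
Total = 0.127 ms.

0.127 ms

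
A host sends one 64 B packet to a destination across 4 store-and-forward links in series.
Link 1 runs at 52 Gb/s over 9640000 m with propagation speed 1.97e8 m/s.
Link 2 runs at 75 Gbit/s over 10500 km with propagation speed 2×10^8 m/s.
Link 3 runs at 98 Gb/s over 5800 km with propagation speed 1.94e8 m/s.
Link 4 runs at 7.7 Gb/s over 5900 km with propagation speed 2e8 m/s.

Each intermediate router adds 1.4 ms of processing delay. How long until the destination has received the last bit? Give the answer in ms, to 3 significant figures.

L = 64 × 8 = 512 bits.
Transmission delays (L/R per hop): 9.84615e-06, 6.82667e-06, 5.22449e-06, 6.64935e-05 ms; sum = 8.83908e-05 ms.
Propagation delays (d/s per hop): 48.934, 52.5, 29.8969, 29.5 ms; sum = 160.831 ms.
Processing at 3 router(s): 3 × 1.4 ms = 4.2 ms.
End-to-end = 165 ms.

165 ms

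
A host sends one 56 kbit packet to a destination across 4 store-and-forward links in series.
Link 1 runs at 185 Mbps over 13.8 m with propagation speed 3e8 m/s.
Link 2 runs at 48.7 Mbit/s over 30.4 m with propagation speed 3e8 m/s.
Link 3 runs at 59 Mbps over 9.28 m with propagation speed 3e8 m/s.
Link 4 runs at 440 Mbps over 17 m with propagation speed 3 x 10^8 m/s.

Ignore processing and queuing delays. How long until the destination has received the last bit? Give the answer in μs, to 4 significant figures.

L = 56000 bits.
Transmission delays (L/R per hop): 302.703, 1149.9, 949.153, 127.273 μs; sum = 2529.03 μs.
Propagation delays (d/s per hop): 0.046, 0.101333, 0.0309333, 0.0566667 μs; sum = 0.234933 μs.
End-to-end = 2529 μs.

2529 μs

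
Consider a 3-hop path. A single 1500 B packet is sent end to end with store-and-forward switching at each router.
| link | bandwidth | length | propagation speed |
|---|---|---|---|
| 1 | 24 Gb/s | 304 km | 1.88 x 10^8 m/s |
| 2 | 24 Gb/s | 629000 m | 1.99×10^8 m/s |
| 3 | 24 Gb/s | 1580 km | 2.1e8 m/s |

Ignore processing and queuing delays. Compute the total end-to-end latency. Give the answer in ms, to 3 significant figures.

12.3 ms

L = 1500 × 8 = 12000 bits.
Transmission delay per hop = L/R = 12000/24000000000 = 0.0005 ms; 3 hops → 0.0015 ms.
Propagation delays (d/s per hop): 1.61702, 3.1608, 7.52381 ms; sum = 12.3016 ms.
End-to-end = 12.3 ms.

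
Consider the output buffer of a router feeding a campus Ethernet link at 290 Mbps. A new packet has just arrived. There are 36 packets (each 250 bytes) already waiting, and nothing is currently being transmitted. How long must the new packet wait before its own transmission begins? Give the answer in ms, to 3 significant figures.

Each queued packet: L/R = 2000/290000000 = 0.00689655 ms.
36 queued → 0.248276 ms.
Queuing delay = 0.248 ms.

0.248 ms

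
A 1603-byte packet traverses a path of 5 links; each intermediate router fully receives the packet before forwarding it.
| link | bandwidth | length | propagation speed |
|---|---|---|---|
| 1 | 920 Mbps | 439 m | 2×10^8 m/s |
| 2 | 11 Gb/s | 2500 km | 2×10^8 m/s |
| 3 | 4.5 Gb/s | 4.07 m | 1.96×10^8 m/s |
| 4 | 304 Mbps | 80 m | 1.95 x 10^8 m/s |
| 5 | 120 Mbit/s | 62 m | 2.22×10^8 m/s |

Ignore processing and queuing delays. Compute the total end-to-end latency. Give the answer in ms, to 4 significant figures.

12.67 ms

L = 1603 × 8 = 12824 bits.
Transmission delays (L/R per hop): 0.0139391, 0.00116582, 0.00284978, 0.0421842, 0.106867 ms; sum = 0.167006 ms.
Propagation delays (d/s per hop): 0.002195, 12.5, 2.07653e-05, 0.000410256, 0.000279279 ms; sum = 12.5029 ms.
End-to-end = 12.67 ms.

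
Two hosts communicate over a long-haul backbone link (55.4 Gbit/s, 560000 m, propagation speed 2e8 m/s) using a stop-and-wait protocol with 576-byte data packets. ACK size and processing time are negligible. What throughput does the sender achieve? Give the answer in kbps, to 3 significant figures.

823 kbps

t_tx = L/R = 4608/55400000000 = 8.31769e-08 s.
t_prop = 560000/200000000 = 0.0028 s; RTT = 0.0056 s.
Cycle = t_tx + RTT = 0.00560008 s.
Throughput = L / cycle = 4608 / 0.00560008 = 823 kbps.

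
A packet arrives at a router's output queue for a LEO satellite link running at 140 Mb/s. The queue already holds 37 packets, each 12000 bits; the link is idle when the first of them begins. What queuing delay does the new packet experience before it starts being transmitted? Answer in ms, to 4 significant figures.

3.171 ms

Each queued packet: L/R = 12000/140000000 = 0.0857143 ms.
37 queued → 3.17143 ms.
Queuing delay = 3.171 ms.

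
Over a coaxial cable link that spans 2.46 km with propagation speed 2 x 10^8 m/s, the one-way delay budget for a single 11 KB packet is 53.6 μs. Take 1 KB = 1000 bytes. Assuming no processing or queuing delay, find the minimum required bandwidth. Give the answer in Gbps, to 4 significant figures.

2.131 Gbps

L = 88000 bits.
Propagation delay = 2460 / 200000000 = 12.3 μs.
Transmission budget = 53.6 − 12.3 = 41.3 μs.
R ≥ L / t_tx = 88000 bits / 4.13e-05 s = 2.131 Gbps.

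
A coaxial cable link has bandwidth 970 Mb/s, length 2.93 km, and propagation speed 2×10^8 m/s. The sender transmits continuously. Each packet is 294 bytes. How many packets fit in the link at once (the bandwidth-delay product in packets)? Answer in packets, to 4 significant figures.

6.042 packets

Propagation delay = 2930 / 200000000 = 1.465e-05 s.
BDP = R × t_prop = 970000000 × 1.465e-05 = 14210.5 bits.
In packets of 2352 bits: 6.042 packets.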